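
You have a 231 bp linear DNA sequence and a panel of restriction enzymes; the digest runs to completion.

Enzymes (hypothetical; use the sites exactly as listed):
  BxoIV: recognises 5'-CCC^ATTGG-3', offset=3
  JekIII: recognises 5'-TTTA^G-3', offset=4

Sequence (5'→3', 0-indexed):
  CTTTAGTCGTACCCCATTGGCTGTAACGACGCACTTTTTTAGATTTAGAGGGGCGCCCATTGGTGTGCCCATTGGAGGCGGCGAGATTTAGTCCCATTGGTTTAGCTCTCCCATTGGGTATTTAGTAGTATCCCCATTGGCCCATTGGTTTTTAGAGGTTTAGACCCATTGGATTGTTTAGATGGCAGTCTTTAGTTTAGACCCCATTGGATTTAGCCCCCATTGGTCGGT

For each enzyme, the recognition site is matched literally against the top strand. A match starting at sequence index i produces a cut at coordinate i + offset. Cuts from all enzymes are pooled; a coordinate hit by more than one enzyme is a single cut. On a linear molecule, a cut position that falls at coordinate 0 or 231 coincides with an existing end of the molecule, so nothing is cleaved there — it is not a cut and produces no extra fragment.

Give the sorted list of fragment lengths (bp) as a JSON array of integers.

[5,5,5,5,6,6,6,8,8,8,9,10,10,10,11,11,11,12,12,13,14,20,26]

Per-enzyme occurrences:
  BxoIV (CCCATTGG, off=3): starts [12, 55, 67, 92, 109, 132, 140, 164, 202, 218] → cuts [15, 58, 70, 95, 112, 135, 143, 167, 205, 221]
  JekIII (TTTAG, off=4): starts [1, 37, 43, 86, 100, 120, 150, 158, 176, 190, 195, 211] → cuts [5, 41, 47, 90, 104, 124, 154, 162, 180, 194, 199, 215]

Pooled cuts: [5, 15, 41, 47, 58, 70, 90, 95, 104, 112, 124, 135, 143, 154, 162, 167, 180, 194, 199, 205, 215, 221]

Fragments:
  [0,5): 5 bp
  [5,15): 10 bp
  [15,41): 26 bp
  [41,47): 6 bp
  [47,58): 11 bp
  [58,70): 12 bp
  [70,90): 20 bp
  [90,95): 5 bp
  [95,104): 9 bp
  [104,112): 8 bp
  [112,124): 12 bp
  [124,135): 11 bp
  [135,143): 8 bp
  [143,154): 11 bp
  [154,162): 8 bp
  [162,167): 5 bp
  [167,180): 13 bp
  [180,194): 14 bp
  [194,199): 5 bp
  [199,205): 6 bp
  [205,215): 10 bp
  [215,221): 6 bp
  [221,231): 10 bp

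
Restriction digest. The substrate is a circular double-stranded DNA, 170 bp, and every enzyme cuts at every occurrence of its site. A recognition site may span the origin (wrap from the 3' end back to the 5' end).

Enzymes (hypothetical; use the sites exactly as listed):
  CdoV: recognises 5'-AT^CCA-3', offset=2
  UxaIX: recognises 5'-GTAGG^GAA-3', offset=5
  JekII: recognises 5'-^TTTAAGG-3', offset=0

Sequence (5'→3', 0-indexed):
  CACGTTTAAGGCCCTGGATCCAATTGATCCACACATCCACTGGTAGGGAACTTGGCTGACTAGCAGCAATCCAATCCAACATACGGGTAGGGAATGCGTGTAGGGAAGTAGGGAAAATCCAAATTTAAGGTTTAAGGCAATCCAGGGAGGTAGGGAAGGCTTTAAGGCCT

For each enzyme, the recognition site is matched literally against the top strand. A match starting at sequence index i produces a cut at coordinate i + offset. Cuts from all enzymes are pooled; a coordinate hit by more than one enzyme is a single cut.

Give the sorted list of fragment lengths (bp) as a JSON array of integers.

[5,5,6,6,7,8,8,9,11,11,13,13,14,15,16,23]

Site scan:
  CdoV (ATCCA, off=2): starts [17, 26, 34, 68, 73, 116, 139] → cuts [19, 28, 36, 70, 75, 118, 141]
  UxaIX (GTAGGGAA, off=5): starts [42, 86, 99, 107, 149] → cuts [47, 91, 104, 112, 154]
  JekII (TTTAAGG, off=0): starts [4, 123, 130, 160] → cuts [4, 123, 130, 160]

Pooled cuts: [4, 19, 28, 36, 47, 70, 75, 91, 104, 112, 118, 123, 130, 141, 154, 160]

Fragments:
  4→19: 15 bp
  19→28: 9 bp
  28→36: 8 bp
  36→47: 11 bp
  47→70: 23 bp
  70→75: 5 bp
  75→91: 16 bp
  91→104: 13 bp
  104→112: 8 bp
  112→118: 6 bp
  118→123: 5 bp
  123→130: 7 bp
  130→141: 11 bp
  141→154: 13 bp
  154→160: 6 bp
  160→4 (wrap): 170-160+4 = 14 bp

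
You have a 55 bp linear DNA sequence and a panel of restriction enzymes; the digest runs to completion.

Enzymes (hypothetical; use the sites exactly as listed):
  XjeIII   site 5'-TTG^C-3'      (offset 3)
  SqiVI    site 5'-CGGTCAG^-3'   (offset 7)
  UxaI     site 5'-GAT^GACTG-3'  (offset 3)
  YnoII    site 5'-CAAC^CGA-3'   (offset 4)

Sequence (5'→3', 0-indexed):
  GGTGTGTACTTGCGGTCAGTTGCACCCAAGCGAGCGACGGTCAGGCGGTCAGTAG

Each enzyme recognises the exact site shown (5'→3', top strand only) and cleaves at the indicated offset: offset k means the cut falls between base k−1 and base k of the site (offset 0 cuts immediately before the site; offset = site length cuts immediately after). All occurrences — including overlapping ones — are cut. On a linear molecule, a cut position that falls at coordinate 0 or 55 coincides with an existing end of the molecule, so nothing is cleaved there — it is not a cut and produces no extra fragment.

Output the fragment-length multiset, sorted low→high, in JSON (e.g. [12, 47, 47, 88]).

Site scan:
  XjeIII TTGC/3: at [9, 19] ⇒ [12, 22]
  SqiVI CGGTCAG/7: at [12, 37, 45] ⇒ [19, 44, 52]
  UxaI (GATGACTG, off=3): no sites
  YnoII (CAACCGA, off=4): no sites

All cut coordinates (distinct, sorted): [12, 19, 22, 44, 52]

Fragments:
  [0,12): 12 bp
  [12,19): 7 bp
  [19,22): 3 bp
  [22,44): 22 bp
  [44,52): 8 bp
  [52,55): 3 bp

[3,3,7,8,12,22]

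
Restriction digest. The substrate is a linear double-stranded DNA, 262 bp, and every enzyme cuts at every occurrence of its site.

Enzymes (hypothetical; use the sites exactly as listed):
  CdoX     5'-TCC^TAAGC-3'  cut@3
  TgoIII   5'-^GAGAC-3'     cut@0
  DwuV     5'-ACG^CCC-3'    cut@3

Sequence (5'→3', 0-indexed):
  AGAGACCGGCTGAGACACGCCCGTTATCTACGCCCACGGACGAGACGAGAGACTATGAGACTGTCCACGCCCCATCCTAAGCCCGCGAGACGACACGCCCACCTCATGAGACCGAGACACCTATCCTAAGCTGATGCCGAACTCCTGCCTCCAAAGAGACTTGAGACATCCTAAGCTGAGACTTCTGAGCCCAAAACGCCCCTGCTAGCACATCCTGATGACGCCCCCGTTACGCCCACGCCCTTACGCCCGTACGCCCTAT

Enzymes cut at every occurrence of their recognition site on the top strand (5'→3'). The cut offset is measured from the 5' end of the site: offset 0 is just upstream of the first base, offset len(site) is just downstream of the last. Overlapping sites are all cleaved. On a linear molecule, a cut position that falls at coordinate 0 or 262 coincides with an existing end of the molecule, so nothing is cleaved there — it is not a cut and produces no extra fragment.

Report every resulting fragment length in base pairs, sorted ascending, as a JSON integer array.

Scan for sites:
  CdoX TCCTAAGC/3: at [74, 123, 168] ⇒ [77, 126, 171]
  TgoIII GAGAC/0: at [1, 11, 41, 48, 56, 86, 107, 113, 155, 162, 177] ⇒ [1, 11, 41, 48, 56, 86, 107, 113, 155, 162, 177]
  DwuV ACGCCC/3: at [16, 29, 66, 94, 195, 220, 231, 237, 245, 253] ⇒ [19, 32, 69, 97, 198, 223, 234, 240, 248, 256]

Pooled cuts: [1, 11, 19, 32, 41, 48, 56, 69, 77, 86, 97, 107, 113, 126, 155, 162, 171, 177, 198, 223, 234, 240, 248, 256]

Fragment lengths:
  [0,1): 1 bp
  [1,11): 10 bp
  [11,19): 8 bp
  [19,32): 13 bp
  [32,41): 9 bp
  [41,48): 7 bp
  [48,56): 8 bp
  [56,69): 13 bp
  [69,77): 8 bp
  [77,86): 9 bp
  [86,97): 11 bp
  [97,107): 10 bp
  [107,113): 6 bp
  [113,126): 13 bp
  [126,155): 29 bp
  [155,162): 7 bp
  [162,171): 9 bp
  [171,177): 6 bp
  [177,198): 21 bp
  [198,223): 25 bp
  [223,234): 11 bp
  [234,240): 6 bp
  [240,248): 8 bp
  [248,256): 8 bp
  [256,262): 6 bp

[1,6,6,6,6,7,7,8,8,8,8,8,9,9,9,10,10,11,11,13,13,13,21,25,29]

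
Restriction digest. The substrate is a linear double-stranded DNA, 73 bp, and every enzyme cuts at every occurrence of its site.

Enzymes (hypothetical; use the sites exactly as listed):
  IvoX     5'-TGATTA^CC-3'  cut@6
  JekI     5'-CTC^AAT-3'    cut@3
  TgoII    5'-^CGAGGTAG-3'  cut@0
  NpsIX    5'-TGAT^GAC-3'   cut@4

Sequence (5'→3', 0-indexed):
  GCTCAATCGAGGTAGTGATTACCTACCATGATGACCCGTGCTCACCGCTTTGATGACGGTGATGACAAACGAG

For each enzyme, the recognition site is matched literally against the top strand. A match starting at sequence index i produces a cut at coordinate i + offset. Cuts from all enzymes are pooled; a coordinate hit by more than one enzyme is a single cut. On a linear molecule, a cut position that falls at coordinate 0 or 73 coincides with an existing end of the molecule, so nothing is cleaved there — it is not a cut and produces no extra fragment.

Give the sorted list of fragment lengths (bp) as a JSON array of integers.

Scan for sites:
  IvoX TGATTACC/6: at [15] ⇒ [21]
  JekI CTCAAT/3: at [1] ⇒ [4]
  TgoII CGAGGTAG/0: at [7] ⇒ [7]
  NpsIX TGATGAC/4: at [28, 50, 59] ⇒ [32, 54, 63]

All cut coordinates (distinct, sorted): [4, 7, 21, 32, 54, 63]

Fragment lengths:
  [0,4): 4 bp
  [4,7): 3 bp
  [7,21): 14 bp
  [21,32): 11 bp
  [32,54): 22 bp
  [54,63): 9 bp
  [63,73): 10 bp

[3,4,9,10,11,14,22]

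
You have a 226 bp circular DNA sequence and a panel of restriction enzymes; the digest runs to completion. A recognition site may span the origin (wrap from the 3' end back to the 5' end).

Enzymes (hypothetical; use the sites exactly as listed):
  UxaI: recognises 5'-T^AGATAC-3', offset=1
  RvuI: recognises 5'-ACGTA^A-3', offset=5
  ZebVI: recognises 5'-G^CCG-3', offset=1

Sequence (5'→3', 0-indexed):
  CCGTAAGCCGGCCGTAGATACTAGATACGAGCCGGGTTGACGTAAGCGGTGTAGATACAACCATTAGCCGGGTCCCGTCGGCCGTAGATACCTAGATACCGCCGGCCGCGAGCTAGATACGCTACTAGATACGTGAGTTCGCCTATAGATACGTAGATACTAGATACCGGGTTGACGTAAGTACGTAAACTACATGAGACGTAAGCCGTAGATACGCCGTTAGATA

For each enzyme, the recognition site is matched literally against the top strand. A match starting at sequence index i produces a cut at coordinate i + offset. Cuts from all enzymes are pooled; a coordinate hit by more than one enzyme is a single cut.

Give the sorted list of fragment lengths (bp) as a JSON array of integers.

[2,4,4,4,4,4,5,7,7,7,8,8,8,8,8,9,9,12,12,13,14,15,16,18,20]

Scan for sites:
  UxaI TAGATAC/1: at [14, 21, 51, 84, 92, 113, 125, 145, 153, 160, 208, 220] ⇒ [15, 22, 52, 85, 93, 114, 126, 146, 154, 161, 209, 221]
  RvuI ACGTAA/5: at [39, 174, 182, 198] ⇒ [44, 179, 187, 203]
  ZebVI GCCG/1: at [6, 10, 30, 66, 80, 100, 104, 204, 215] ⇒ [7, 11, 31, 67, 81, 101, 105, 205, 216]

All cut coordinates (distinct, sorted): [7, 11, 15, 22, 31, 44, 52, 67, 81, 85, 93, 101, 105, 114, 126, 146, 154, 161, 179, 187, 203, 205, 209, 216, 221]

Fragment lengths:
  7→11: 4 bp
  11→15: 4 bp
  15→22: 7 bp
  22→31: 9 bp
  31→44: 13 bp
  44→52: 8 bp
  52→67: 15 bp
  67→81: 14 bp
  81→85: 4 bp
  85→93: 8 bp
  93→101: 8 bp
  101→105: 4 bp
  105→114: 9 bp
  114→126: 12 bp
  126→146: 20 bp
  146→154: 8 bp
  154→161: 7 bp
  161→179: 18 bp
  179→187: 8 bp
  187→203: 16 bp
  203→205: 2 bp
  205→209: 4 bp
  209→216: 7 bp
  216→221: 5 bp
  221→7 (wrap): 226-221+7 = 12 bp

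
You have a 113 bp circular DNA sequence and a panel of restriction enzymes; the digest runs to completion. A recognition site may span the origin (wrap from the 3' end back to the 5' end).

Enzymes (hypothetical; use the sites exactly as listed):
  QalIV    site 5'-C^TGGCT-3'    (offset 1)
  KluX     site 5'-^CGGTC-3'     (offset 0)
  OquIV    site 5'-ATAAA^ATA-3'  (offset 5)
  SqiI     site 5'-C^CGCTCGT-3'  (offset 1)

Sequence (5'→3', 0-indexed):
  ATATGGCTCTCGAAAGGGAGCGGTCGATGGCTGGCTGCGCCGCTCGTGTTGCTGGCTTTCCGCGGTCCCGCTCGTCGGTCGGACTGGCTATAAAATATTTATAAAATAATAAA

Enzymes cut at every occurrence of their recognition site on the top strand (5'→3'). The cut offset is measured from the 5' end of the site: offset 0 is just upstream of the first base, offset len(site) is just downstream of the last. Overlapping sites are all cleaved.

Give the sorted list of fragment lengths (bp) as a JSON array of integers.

Per-enzyme occurrences:
  QalIV (CTGGCT, off=1): starts [30, 51, 83] → cuts [31, 52, 84]
  KluX (CGGTC, off=0): starts [20, 62, 75] → cuts [20, 62, 75]
  OquIV (ATAAAATA, off=5): starts [89, 100, 108] → cuts [0, 94, 105]
  SqiI (CCGCTCGT, off=1): starts [39, 67] → cuts [40, 68]

Pooled cuts: [0, 20, 31, 40, 52, 62, 68, 75, 84, 94, 105]

Fragments:
  0→20: 20 bp
  20→31: 11 bp
  31→40: 9 bp
  40→52: 12 bp
  52→62: 10 bp
  62→68: 6 bp
  68→75: 7 bp
  75→84: 9 bp
  84→94: 10 bp
  94→105: 11 bp
  105→0 (wrap): 113-105+0 = 8 bp

[6,7,8,9,9,10,10,11,11,12,20]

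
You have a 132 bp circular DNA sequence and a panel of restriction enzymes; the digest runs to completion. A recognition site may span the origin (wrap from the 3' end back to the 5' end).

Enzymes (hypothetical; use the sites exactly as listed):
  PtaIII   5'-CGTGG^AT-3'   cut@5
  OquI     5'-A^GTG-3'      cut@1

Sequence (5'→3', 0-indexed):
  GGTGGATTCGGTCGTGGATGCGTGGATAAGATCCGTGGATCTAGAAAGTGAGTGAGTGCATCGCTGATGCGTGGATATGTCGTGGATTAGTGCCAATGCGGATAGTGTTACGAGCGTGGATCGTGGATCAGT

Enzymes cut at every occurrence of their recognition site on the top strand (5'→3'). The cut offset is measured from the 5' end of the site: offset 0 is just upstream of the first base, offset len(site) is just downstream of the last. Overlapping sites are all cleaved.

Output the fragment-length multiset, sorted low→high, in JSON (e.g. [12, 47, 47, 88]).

[4,4,4,4,7,8,9,11,13,15,15,19,19]

Scan for sites:
  PtaIII (CGTGGAT, off=5): starts [12, 20, 33, 69, 80, 114, 121] → cuts [17, 25, 38, 74, 85, 119, 126]
  OquI (AGTG, off=1): starts [46, 50, 54, 88, 103, 129] → cuts [47, 51, 55, 89, 104, 130]

Pooled cuts: [17, 25, 38, 47, 51, 55, 74, 85, 89, 104, 119, 126, 130]

Fragments:
  17→25: 8 bp
  25→38: 13 bp
  38→47: 9 bp
  47→51: 4 bp
  51→55: 4 bp
  55→74: 19 bp
  74→85: 11 bp
  85→89: 4 bp
  89→104: 15 bp
  104→119: 15 bp
  119→126: 7 bp
  126→130: 4 bp
  130→17 (wrap): 132-130+17 = 19 bp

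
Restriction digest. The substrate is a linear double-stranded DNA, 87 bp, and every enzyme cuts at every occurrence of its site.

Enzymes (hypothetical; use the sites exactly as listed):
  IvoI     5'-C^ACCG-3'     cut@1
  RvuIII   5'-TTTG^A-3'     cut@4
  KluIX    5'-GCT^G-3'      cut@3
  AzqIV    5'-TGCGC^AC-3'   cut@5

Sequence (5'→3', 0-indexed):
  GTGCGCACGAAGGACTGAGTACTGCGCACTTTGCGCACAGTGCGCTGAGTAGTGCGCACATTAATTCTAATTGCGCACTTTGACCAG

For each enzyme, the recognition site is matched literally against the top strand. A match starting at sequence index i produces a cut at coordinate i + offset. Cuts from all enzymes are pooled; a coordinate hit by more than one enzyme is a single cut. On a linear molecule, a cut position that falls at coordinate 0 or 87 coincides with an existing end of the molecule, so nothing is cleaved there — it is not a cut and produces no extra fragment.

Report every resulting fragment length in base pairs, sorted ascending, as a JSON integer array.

Per-enzyme occurrences:
  IvoI (CACCG, off=1): no sites
  RvuIII (TTTGA, off=4): starts [78] → cuts [82]
  KluIX (GCTG, off=3): starts [43] → cuts [46]
  AzqIV (TGCGCAC, off=5): starts [1, 22, 31, 52, 71] → cuts [6, 27, 36, 57, 76]

All cut coordinates (distinct, sorted): [6, 27, 36, 46, 57, 76, 82]

Fragments:
  [0,6): 6 bp
  [6,27): 21 bp
  [27,36): 9 bp
  [36,46): 10 bp
  [46,57): 11 bp
  [57,76): 19 bp
  [76,82): 6 bp
  [82,87): 5 bp

[5,6,6,9,10,11,19,21]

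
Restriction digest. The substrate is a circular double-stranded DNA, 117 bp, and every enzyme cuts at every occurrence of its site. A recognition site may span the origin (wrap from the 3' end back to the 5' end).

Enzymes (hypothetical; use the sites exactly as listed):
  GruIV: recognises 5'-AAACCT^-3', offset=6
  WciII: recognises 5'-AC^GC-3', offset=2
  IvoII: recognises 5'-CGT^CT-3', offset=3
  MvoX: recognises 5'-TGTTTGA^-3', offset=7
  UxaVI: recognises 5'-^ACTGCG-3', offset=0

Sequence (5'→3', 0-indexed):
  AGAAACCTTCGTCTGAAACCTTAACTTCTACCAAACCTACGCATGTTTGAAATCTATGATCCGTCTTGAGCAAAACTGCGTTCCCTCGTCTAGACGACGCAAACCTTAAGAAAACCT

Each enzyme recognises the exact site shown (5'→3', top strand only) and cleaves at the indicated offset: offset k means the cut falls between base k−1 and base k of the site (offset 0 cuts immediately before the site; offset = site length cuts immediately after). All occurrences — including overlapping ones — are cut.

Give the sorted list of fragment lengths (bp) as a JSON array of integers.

Per-enzyme occurrences:
  GruIV (AAACCT, off=6): starts [2, 15, 32, 100, 111] → cuts [0, 8, 21, 38, 106]
  WciII (ACGC, off=2): starts [38, 96] → cuts [40, 98]
  IvoII (CGTCT, off=3): starts [9, 61, 86] → cuts [12, 64, 89]
  MvoX (TGTTTGA, off=7): starts [43] → cuts [50]
  UxaVI (ACTGCG, off=0): starts [74] → cuts [74]

Pooled cuts: [0, 8, 12, 21, 38, 40, 50, 64, 74, 89, 98, 106]

Fragments:
  0→8: 8 bp
  8→12: 4 bp
  12→21: 9 bp
  21→38: 17 bp
  38→40: 2 bp
  40→50: 10 bp
  50→64: 14 bp
  64→74: 10 bp
  74→89: 15 bp
  89→98: 9 bp
  98→106: 8 bp
  106→0 (wrap): 117-106+0 = 11 bp

[2,4,8,8,9,9,10,10,11,14,15,17]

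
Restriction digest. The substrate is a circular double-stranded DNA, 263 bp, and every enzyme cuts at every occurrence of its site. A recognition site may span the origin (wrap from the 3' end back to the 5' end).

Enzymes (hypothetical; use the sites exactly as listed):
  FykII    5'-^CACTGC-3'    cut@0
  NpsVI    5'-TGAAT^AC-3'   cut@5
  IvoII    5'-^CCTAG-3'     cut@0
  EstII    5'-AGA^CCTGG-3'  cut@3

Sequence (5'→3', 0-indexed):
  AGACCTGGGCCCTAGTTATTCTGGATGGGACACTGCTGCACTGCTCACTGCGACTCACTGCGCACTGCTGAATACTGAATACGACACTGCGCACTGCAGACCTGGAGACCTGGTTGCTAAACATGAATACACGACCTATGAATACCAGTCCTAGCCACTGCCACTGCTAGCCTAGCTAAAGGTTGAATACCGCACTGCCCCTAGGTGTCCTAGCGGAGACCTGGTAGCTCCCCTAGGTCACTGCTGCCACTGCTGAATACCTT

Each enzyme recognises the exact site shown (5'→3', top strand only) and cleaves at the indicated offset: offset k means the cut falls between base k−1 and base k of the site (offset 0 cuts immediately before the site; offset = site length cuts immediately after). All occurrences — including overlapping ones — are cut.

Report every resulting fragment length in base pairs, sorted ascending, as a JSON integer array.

Scan for sites:
  FykII (CACTGC, off=0): starts [30, 38, 45, 55, 62, 84, 91, 155, 161, 192, 238, 247] → cuts [30, 38, 45, 55, 62, 84, 91, 155, 161, 192, 238, 247]
  NpsVI (TGAATAC, off=5): starts [68, 75, 123, 138, 183, 253] → cuts [73, 80, 128, 143, 188, 258]
  IvoII (CCTAG, off=0): starts [10, 149, 170, 199, 208, 231] → cuts [10, 149, 170, 199, 208, 231]
  EstII (AGACCTGG, off=3): starts [0, 97, 105, 216] → cuts [3, 100, 108, 219]

Pooled cuts: [3, 10, 30, 38, 45, 55, 62, 73, 80, 84, 91, 100, 108, 128, 143, 149, 155, 161, 170, 188, 192, 199, 208, 219, 231, 238, 247, 258]

Fragments:
  3→10: 7 bp
  10→30: 20 bp
  30→38: 8 bp
  38→45: 7 bp
  45→55: 10 bp
  55→62: 7 bp
  62→73: 11 bp
  73→80: 7 bp
  80→84: 4 bp
  84→91: 7 bp
  91→100: 9 bp
  100→108: 8 bp
  108→128: 20 bp
  128→143: 15 bp
  143→149: 6 bp
  149→155: 6 bp
  155→161: 6 bp
  161→170: 9 bp
  170→188: 18 bp
  188→192: 4 bp
  192→199: 7 bp
  199→208: 9 bp
  208→219: 11 bp
  219→231: 12 bp
  231→238: 7 bp
  238→247: 9 bp
  247→258: 11 bp
  258→3 (wrap): 263-258+3 = 8 bp

[4,4,6,6,6,7,7,7,7,7,7,7,8,8,8,9,9,9,9,10,11,11,11,12,15,18,20,20]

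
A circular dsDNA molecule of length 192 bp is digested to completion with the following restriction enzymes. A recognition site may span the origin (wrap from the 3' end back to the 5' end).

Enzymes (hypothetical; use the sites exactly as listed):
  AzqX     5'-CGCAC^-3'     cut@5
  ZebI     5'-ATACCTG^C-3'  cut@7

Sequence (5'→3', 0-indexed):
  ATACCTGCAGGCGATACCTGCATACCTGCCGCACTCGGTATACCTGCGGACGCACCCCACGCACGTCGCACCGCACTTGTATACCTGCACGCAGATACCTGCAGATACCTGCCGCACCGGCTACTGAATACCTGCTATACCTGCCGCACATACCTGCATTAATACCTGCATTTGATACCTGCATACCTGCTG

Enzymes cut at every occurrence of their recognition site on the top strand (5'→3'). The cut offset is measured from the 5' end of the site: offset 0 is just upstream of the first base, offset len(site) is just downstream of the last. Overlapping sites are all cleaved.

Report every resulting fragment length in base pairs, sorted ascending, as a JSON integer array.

Per-enzyme occurrences:
  AzqX (CGCAC, off=5): starts [29, 50, 59, 66, 71, 112, 144] → cuts [34, 55, 64, 71, 76, 117, 149]
  ZebI (ATACCTGC, off=7): starts [0, 13, 21, 39, 80, 94, 104, 127, 136, 149, 161, 174, 182] → cuts [7, 20, 28, 46, 87, 101, 111, 134, 143, 156, 168, 181, 189]

All cut coordinates (distinct, sorted): [7, 20, 28, 34, 46, 55, 64, 71, 76, 87, 101, 111, 117, 134, 143, 149, 156, 168, 181, 189]

Fragments:
  7→20: 13 bp
  20→28: 8 bp
  28→34: 6 bp
  34→46: 12 bp
  46→55: 9 bp
  55→64: 9 bp
  64→71: 7 bp
  71→76: 5 bp
  76→87: 11 bp
  87→101: 14 bp
  101→111: 10 bp
  111→117: 6 bp
  117→134: 17 bp
  134→143: 9 bp
  143→149: 6 bp
  149→156: 7 bp
  156→168: 12 bp
  168→181: 13 bp
  181→189: 8 bp
  189→7 (wrap): 192-189+7 = 10 bp

[5,6,6,6,7,7,8,8,9,9,9,10,10,11,12,12,13,13,14,17]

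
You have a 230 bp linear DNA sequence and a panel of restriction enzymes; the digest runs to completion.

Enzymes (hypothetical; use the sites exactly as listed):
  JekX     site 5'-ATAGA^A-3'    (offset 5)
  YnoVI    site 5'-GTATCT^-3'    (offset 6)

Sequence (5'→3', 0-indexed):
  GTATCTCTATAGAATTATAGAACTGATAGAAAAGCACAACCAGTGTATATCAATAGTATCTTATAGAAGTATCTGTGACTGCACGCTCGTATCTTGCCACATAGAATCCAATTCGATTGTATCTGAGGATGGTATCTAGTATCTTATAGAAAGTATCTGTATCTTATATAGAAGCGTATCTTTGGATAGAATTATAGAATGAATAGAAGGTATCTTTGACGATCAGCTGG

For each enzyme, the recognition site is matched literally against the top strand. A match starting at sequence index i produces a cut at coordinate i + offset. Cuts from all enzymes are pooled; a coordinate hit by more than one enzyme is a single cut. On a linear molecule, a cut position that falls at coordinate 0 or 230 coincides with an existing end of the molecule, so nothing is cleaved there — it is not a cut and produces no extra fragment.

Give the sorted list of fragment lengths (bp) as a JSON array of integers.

Per-enzyme occurrences:
  JekX ATAGAA/5: at [8, 16, 25, 62, 100, 145, 167, 185, 193, 202] ⇒ [13, 21, 30, 67, 105, 150, 172, 190, 198, 207]
  YnoVI GTATCT/6: at [0, 55, 68, 88, 118, 131, 138, 152, 158, 175, 209] ⇒ [6, 61, 74, 94, 124, 137, 144, 158, 164, 181, 215]

All cut coordinates (distinct, sorted): [6, 13, 21, 30, 61, 67, 74, 94, 105, 124, 137, 144, 150, 158, 164, 172, 181, 190, 198, 207, 215]

Fragments:
  [0,6): 6 bp
  [6,13): 7 bp
  [13,21): 8 bp
  [21,30): 9 bp
  [30,61): 31 bp
  [61,67): 6 bp
  [67,74): 7 bp
  [74,94): 20 bp
  [94,105): 11 bp
  [105,124): 19 bp
  [124,137): 13 bp
  [137,144): 7 bp
  [144,150): 6 bp
  [150,158): 8 bp
  [158,164): 6 bp
  [164,172): 8 bp
  [172,181): 9 bp
  [181,190): 9 bp
  [190,198): 8 bp
  [198,207): 9 bp
  [207,215): 8 bp
  [215,230): 15 bp

[6,6,6,6,7,7,7,8,8,8,8,8,9,9,9,9,11,13,15,19,20,31]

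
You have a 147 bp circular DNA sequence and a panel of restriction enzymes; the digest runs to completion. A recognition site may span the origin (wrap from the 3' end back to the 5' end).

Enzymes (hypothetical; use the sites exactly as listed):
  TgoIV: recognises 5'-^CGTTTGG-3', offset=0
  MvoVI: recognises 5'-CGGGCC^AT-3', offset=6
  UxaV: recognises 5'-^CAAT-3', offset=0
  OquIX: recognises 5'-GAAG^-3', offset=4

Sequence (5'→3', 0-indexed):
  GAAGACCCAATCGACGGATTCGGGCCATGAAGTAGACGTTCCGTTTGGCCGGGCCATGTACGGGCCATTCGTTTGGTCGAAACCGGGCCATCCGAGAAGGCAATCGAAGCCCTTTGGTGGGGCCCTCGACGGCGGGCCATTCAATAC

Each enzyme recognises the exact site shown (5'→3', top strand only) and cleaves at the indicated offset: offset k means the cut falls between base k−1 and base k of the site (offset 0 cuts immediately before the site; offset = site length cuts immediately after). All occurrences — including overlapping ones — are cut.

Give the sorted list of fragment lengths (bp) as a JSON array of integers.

Per-enzyme occurrences:
  TgoIV (CGTTTGG, off=0): starts [41, 69] → cuts [41, 69]
  MvoVI (CGGGCCAT, off=6): starts [20, 49, 60, 83, 132] → cuts [26, 55, 66, 89, 138]
  UxaV (CAAT, off=0): starts [7, 100, 141] → cuts [7, 100, 141]
  OquIX (GAAG, off=4): starts [0, 28, 95, 105] → cuts [4, 32, 99, 109]

Pooled cuts: [4, 7, 26, 32, 41, 55, 66, 69, 89, 99, 100, 109, 138, 141]

Fragments:
  4→7: 3 bp
  7→26: 19 bp
  26→32: 6 bp
  32→41: 9 bp
  41→55: 14 bp
  55→66: 11 bp
  66→69: 3 bp
  69→89: 20 bp
  89→99: 10 bp
  99→100: 1 bp
  100→109: 9 bp
  109→138: 29 bp
  138→141: 3 bp
  141→4 (wrap): 147-141+4 = 10 bp

[1,3,3,3,6,9,9,10,10,11,14,19,20,29]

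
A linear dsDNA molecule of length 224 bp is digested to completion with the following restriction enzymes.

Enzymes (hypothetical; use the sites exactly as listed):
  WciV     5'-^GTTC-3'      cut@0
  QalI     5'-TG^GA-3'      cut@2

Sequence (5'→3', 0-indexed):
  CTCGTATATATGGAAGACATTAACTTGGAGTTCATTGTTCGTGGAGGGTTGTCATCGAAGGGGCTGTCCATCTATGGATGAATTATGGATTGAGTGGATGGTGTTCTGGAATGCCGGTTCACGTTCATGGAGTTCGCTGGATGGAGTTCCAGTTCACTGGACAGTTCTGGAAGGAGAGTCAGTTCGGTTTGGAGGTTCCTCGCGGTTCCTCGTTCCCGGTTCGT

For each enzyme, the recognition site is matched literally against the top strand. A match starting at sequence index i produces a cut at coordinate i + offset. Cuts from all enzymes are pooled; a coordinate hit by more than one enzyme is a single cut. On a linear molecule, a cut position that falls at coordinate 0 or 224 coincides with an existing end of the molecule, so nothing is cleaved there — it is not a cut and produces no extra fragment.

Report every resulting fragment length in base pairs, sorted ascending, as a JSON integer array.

Site scan:
  WciV (GTTC, off=0): starts [29, 36, 102, 116, 122, 131, 145, 151, 163, 181, 194, 204, 211, 218] → cuts [29, 36, 102, 116, 122, 131, 145, 151, 163, 181, 194, 204, 211, 218]
  QalI (TGGA, off=2): starts [10, 25, 41, 74, 85, 94, 106, 127, 137, 141, 157, 167, 189] → cuts [12, 27, 43, 76, 87, 96, 108, 129, 139, 143, 159, 169, 191]

Pooled cuts: [12, 27, 29, 36, 43, 76, 87, 96, 102, 108, 116, 122, 129, 131, 139, 143, 145, 151, 159, 163, 169, 181, 191, 194, 204, 211, 218]

Fragment lengths:
  [0,12): 12 bp
  [12,27): 15 bp
  [27,29): 2 bp
  [29,36): 7 bp
  [36,43): 7 bp
  [43,76): 33 bp
  [76,87): 11 bp
  [87,96): 9 bp
  [96,102): 6 bp
  [102,108): 6 bp
  [108,116): 8 bp
  [116,122): 6 bp
  [122,129): 7 bp
  [129,131): 2 bp
  [131,139): 8 bp
  [139,143): 4 bp
  [143,145): 2 bp
  [145,151): 6 bp
  [151,159): 8 bp
  [159,163): 4 bp
  [163,169): 6 bp
  [169,181): 12 bp
  [181,191): 10 bp
  [191,194): 3 bp
  [194,204): 10 bp
  [204,211): 7 bp
  [211,218): 7 bp
  [218,224): 6 bp

[2,2,2,3,4,4,6,6,6,6,6,6,7,7,7,7,7,8,8,8,9,10,10,11,12,12,15,33]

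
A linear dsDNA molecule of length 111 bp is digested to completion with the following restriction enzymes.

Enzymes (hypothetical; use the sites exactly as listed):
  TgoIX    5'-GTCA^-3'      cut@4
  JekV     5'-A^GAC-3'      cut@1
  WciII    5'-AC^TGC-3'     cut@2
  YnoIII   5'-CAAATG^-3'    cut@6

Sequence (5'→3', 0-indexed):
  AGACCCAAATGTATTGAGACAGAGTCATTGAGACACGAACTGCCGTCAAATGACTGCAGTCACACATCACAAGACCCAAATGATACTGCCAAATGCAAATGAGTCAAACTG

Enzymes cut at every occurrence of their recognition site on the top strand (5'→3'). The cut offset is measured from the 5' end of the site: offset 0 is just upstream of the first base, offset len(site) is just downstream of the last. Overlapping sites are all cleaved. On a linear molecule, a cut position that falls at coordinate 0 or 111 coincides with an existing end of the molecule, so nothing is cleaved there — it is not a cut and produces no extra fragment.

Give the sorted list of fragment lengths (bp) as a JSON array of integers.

Scan for sites:
  TgoIX GTCA/4: at [23, 44, 58, 102] ⇒ [27, 48, 62, 106]
  JekV AGAC/1: at [0, 16, 30, 71] ⇒ [1, 17, 31, 72]
  WciII ACTGC/2: at [38, 52, 84] ⇒ [40, 54, 86]
  YnoIII CAAATG/6: at [5, 46, 76, 89, 95] ⇒ [11, 52, 82, 95, 101]

Pooled cuts: [1, 11, 17, 27, 31, 40, 48, 52, 54, 62, 72, 82, 86, 95, 101, 106]

Fragments:
  [0,1): 1 bp
  [1,11): 10 bp
  [11,17): 6 bp
  [17,27): 10 bp
  [27,31): 4 bp
  [31,40): 9 bp
  [40,48): 8 bp
  [48,52): 4 bp
  [52,54): 2 bp
  [54,62): 8 bp
  [62,72): 10 bp
  [72,82): 10 bp
  [82,86): 4 bp
  [86,95): 9 bp
  [95,101): 6 bp
  [101,106): 5 bp
  [106,111): 5 bp

[1,2,4,4,4,5,5,6,6,8,8,9,9,10,10,10,10]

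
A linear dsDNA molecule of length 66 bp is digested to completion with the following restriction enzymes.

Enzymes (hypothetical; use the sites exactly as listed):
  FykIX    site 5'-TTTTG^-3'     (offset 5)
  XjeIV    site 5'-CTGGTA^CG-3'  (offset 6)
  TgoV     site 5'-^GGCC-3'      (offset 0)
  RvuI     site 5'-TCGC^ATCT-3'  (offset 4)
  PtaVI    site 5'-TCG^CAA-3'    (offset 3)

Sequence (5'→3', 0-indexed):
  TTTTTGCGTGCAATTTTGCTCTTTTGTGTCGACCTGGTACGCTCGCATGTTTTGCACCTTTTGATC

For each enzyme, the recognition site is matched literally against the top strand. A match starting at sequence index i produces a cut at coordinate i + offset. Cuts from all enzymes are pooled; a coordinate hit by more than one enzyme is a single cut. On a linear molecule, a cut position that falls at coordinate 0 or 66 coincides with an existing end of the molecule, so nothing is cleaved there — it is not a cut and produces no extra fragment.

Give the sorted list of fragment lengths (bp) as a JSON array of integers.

Site scan:
  FykIX (TTTTG, off=5): starts [1, 13, 21, 49, 58] → cuts [6, 18, 26, 54, 63]
  XjeIV (CTGGTACG, off=6): starts [33] → cuts [39]
  TgoV (GGCC, off=0): no sites
  RvuI (TCGCATCT, off=4): no sites
  PtaVI (TCGCAA, off=3): no sites

All cut coordinates (distinct, sorted): [6, 18, 26, 39, 54, 63]

Fragments:
  [0,6): 6 bp
  [6,18): 12 bp
  [18,26): 8 bp
  [26,39): 13 bp
  [39,54): 15 bp
  [54,63): 9 bp
  [63,66): 3 bp

[3,6,8,9,12,13,15]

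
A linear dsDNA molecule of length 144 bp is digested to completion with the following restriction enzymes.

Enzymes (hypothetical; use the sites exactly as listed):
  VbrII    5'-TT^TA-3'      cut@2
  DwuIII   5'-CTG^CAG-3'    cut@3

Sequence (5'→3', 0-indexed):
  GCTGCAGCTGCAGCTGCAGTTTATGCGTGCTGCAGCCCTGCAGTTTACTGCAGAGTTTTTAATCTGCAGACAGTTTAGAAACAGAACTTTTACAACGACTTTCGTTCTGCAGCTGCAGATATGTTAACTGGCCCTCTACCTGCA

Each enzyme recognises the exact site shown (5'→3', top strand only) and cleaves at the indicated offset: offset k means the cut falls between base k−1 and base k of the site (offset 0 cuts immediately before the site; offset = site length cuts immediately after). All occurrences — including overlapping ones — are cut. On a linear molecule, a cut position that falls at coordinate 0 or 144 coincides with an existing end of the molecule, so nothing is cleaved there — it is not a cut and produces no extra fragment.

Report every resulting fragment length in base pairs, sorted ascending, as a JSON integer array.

[4,5,5,5,6,6,6,7,8,9,9,11,15,19,29]

Site scan:
  VbrII (TTTA, off=2): starts [19, 43, 57, 73, 88] → cuts [21, 45, 59, 75, 90]
  DwuIII (CTGCAG, off=3): starts [1, 7, 13, 29, 37, 47, 63, 106, 112] → cuts [4, 10, 16, 32, 40, 50, 66, 109, 115]

All cut coordinates (distinct, sorted): [4, 10, 16, 21, 32, 40, 45, 50, 59, 66, 75, 90, 109, 115]

Fragment lengths:
  [0,4): 4 bp
  [4,10): 6 bp
  [10,16): 6 bp
  [16,21): 5 bp
  [21,32): 11 bp
  [32,40): 8 bp
  [40,45): 5 bp
  [45,50): 5 bp
  [50,59): 9 bp
  [59,66): 7 bp
  [66,75): 9 bp
  [75,90): 15 bp
  [90,109): 19 bp
  [109,115): 6 bp
  [115,144): 29 bp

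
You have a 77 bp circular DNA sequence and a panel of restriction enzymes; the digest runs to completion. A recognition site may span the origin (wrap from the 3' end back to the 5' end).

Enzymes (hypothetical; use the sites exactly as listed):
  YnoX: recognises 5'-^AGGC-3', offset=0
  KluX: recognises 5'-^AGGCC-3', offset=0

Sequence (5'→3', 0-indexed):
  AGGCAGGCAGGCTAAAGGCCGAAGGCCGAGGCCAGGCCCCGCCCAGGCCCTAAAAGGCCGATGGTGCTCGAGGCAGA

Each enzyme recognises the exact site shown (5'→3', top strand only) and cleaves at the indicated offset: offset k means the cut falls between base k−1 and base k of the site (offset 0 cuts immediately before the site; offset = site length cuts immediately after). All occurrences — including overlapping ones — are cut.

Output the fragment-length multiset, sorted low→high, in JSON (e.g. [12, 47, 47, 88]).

[4,4,5,6,7,7,7,10,11,16]

Site scan:
  YnoX (AGGC, off=0): starts [0, 4, 8, 15, 22, 28, 33, 44, 54, 70] → cuts [0, 4, 8, 15, 22, 28, 33, 44, 54, 70]
  KluX (AGGCC, off=0): starts [15, 22, 28, 33, 44, 54] → cuts [15, 22, 28, 33, 44, 54]

All cut coordinates (distinct, sorted): [0, 4, 8, 15, 22, 28, 33, 44, 54, 70]

Fragments:
  0→4: 4 bp
  4→8: 4 bp
  8→15: 7 bp
  15→22: 7 bp
  22→28: 6 bp
  28→33: 5 bp
  33→44: 11 bp
  44→54: 10 bp
  54→70: 16 bp
  70→0 (wrap): 77-70+0 = 7 bp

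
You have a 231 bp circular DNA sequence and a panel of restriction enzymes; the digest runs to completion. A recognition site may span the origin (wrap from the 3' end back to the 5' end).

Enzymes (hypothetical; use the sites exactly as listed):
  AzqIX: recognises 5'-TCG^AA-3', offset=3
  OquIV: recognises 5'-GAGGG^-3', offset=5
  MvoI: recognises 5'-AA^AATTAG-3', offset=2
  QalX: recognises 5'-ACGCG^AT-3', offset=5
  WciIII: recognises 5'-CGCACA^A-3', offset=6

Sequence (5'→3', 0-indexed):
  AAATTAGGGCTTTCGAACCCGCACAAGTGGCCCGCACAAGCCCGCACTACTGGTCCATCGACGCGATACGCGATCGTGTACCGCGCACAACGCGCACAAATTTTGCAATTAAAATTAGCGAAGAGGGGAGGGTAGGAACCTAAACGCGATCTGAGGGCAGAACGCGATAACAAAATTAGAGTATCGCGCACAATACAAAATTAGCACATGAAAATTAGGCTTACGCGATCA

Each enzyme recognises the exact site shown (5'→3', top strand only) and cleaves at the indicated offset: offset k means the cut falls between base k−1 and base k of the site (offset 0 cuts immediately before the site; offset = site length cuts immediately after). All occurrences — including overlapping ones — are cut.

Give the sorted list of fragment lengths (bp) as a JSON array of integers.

[5,5,6,7,7,9,9,9,10,13,14,14,14,15,15,16,17,19,27]

Scan for sites:
  AzqIX (TCGAA, off=3): starts [12] → cuts [15]
  OquIV (GAGGG, off=5): starts [122, 127, 152] → cuts [127, 132, 157]
  MvoI (AAAATTAG, off=2): starts [110, 171, 196, 210, 230] → cuts [1, 112, 173, 198, 212]
  QalX (ACGCGAT, off=5): starts [60, 67, 143, 161, 222] → cuts [65, 72, 148, 166, 227]
  WciIII (CGCACAA, off=6): starts [19, 32, 83, 92, 186] → cuts [25, 38, 89, 98, 192]

Pooled cuts: [1, 15, 25, 38, 65, 72, 89, 98, 112, 127, 132, 148, 157, 166, 173, 192, 198, 212, 227]

Fragment lengths:
  1→15: 14 bp
  15→25: 10 bp
  25→38: 13 bp
  38→65: 27 bp
  65→72: 7 bp
  72→89: 17 bp
  89→98: 9 bp
  98→112: 14 bp
  112→127: 15 bp
  127→132: 5 bp
  132→148: 16 bp
  148→157: 9 bp
  157→166: 9 bp
  166→173: 7 bp
  173→192: 19 bp
  192→198: 6 bp
  198→212: 14 bp
  212→227: 15 bp
  227→1 (wrap): 231-227+1 = 5 bp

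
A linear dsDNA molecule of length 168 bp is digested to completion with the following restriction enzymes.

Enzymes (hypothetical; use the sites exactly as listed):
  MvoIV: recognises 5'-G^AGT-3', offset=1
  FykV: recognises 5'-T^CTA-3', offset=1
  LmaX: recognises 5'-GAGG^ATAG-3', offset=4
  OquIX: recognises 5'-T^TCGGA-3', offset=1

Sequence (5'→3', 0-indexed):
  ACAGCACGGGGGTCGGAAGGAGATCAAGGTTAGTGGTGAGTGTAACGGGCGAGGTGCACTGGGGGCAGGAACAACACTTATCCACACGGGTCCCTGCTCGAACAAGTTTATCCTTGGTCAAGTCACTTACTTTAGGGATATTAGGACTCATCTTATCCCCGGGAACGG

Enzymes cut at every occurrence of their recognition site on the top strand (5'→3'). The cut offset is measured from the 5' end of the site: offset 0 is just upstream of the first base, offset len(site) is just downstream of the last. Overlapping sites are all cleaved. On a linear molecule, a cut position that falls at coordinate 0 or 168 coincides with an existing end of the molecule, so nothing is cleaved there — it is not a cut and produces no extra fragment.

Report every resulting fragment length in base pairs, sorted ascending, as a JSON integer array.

[38,130]

Scan for sites:
  MvoIV GAGT/1: at [37] ⇒ [38]
  FykV (TCTA, off=1): no sites
  LmaX (GAGGATAG, off=4): no sites
  OquIX (TTCGGA, off=1): no sites

Pooled cuts: [38]

Fragments:
  [0,38): 38 bp
  [38,168): 130 bp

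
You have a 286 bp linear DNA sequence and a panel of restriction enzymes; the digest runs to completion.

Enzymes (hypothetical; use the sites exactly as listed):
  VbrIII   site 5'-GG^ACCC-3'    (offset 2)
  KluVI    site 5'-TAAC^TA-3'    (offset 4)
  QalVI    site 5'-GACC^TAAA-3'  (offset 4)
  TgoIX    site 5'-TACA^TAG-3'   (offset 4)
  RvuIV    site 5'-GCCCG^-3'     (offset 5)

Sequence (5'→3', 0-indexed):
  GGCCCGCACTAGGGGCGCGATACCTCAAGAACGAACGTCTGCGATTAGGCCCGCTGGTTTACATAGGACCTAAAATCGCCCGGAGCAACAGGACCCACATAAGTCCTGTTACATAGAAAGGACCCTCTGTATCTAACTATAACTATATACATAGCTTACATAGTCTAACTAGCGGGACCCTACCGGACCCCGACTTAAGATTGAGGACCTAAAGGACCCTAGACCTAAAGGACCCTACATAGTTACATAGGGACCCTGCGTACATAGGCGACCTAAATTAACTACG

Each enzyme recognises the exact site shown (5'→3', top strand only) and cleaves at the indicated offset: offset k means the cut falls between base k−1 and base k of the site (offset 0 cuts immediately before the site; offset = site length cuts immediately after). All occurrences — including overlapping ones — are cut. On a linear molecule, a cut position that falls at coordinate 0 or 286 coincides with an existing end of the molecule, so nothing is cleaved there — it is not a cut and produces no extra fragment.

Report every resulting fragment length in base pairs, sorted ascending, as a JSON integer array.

Site scan:
  VbrIII GGACCC/2: at [90, 119, 174, 184, 213, 229, 250] ⇒ [92, 121, 176, 186, 215, 231, 252]
  KluVI TAACTA/4: at [133, 139, 165, 278] ⇒ [137, 143, 169, 282]
  QalVI GACCTAAA/4: at [66, 205, 221, 269] ⇒ [70, 209, 225, 273]
  TgoIX TACATAG/4: at [59, 109, 147, 156, 235, 243, 260] ⇒ [63, 113, 151, 160, 239, 247, 264]
  RvuIV GCCCG/5: at [1, 48, 77] ⇒ [6, 53, 82]

All cut coordinates (distinct, sorted): [6, 53, 63, 70, 82, 92, 113, 121, 137, 143, 151, 160, 169, 176, 186, 209, 215, 225, 231, 239, 247, 252, 264, 273, 282]

Fragments:
  [0,6): 6 bp
  [6,53): 47 bp
  [53,63): 10 bp
  [63,70): 7 bp
  [70,82): 12 bp
  [82,92): 10 bp
  [92,113): 21 bp
  [113,121): 8 bp
  [121,137): 16 bp
  [137,143): 6 bp
  [143,151): 8 bp
  [151,160): 9 bp
  [160,169): 9 bp
  [169,176): 7 bp
  [176,186): 10 bp
  [186,209): 23 bp
  [209,215): 6 bp
  [215,225): 10 bp
  [225,231): 6 bp
  [231,239): 8 bp
  [239,247): 8 bp
  [247,252): 5 bp
  [252,264): 12 bp
  [264,273): 9 bp
  [273,282): 9 bp
  [282,286): 4 bp

[4,5,6,6,6,6,7,7,8,8,8,8,9,9,9,9,10,10,10,10,12,12,16,21,23,47]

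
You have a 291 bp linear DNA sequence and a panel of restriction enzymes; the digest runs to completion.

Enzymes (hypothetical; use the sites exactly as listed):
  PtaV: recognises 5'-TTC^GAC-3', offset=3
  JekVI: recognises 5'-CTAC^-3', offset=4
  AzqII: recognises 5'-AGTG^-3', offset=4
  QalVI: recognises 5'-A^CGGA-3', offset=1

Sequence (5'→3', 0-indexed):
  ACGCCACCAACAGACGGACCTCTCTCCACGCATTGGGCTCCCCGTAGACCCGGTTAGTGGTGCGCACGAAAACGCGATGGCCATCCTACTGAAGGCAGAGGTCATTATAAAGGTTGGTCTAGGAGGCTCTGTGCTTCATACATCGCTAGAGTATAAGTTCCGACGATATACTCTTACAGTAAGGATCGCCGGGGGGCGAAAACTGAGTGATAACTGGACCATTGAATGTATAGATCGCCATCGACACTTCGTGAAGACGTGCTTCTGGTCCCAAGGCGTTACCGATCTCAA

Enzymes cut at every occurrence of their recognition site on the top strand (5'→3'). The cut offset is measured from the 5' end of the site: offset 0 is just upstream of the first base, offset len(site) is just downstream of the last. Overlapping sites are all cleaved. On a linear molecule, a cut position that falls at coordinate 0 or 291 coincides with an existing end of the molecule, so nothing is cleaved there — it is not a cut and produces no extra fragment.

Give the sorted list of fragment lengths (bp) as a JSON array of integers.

Scan for sites:
  PtaV (TTCGAC, off=3): no sites
  JekVI CTAC/4: at [85] ⇒ [89]
  AzqII AGTG/4: at [55, 205] ⇒ [59, 209]
  QalVI ACGGA/1: at [13] ⇒ [14]

All cut coordinates (distinct, sorted): [14, 59, 89, 209]

Fragment lengths:
  [0,14): 14 bp
  [14,59): 45 bp
  [59,89): 30 bp
  [89,209): 120 bp
  [209,291): 82 bp

[14,30,45,82,120]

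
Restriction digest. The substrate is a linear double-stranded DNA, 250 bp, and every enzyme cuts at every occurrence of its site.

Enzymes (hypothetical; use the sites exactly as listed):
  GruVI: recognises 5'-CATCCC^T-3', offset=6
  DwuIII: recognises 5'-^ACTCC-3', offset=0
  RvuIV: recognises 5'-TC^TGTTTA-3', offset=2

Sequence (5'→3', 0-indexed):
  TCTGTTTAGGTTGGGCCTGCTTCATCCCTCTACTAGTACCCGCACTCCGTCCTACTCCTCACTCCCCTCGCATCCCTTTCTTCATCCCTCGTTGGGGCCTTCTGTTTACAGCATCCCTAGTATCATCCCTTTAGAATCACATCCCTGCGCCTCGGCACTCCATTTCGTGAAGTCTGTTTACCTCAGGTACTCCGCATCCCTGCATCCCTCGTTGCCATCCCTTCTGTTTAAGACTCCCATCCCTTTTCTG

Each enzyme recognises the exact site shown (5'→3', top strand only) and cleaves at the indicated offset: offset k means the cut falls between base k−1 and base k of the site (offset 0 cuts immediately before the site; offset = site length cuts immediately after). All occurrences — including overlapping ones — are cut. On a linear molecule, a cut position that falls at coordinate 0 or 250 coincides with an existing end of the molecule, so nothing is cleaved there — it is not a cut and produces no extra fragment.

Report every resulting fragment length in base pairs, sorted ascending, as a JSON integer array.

[2,3,7,7,8,8,10,11,11,12,12,12,13,14,14,15,15,16,16,18,26]

Scan for sites:
  GruVI (CATCCCT, off=6): starts [22, 70, 82, 111, 123, 139, 194, 202, 215, 237] → cuts [28, 76, 88, 117, 129, 145, 200, 208, 221, 243]
  DwuIII (ACTCC, off=0): starts [43, 53, 60, 156, 188, 232] → cuts [43, 53, 60, 156, 188, 232]
  RvuIV (TCTGTTTA, off=2): starts [0, 100, 172, 222] → cuts [2, 102, 174, 224]

All cut coordinates (distinct, sorted): [2, 28, 43, 53, 60, 76, 88, 102, 117, 129, 145, 156, 174, 188, 200, 208, 221, 224, 232, 243]

Fragments:
  [0,2): 2 bp
  [2,28): 26 bp
  [28,43): 15 bp
  [43,53): 10 bp
  [53,60): 7 bp
  [60,76): 16 bp
  [76,88): 12 bp
  [88,102): 14 bp
  [102,117): 15 bp
  [117,129): 12 bp
  [129,145): 16 bp
  [145,156): 11 bp
  [156,174): 18 bp
  [174,188): 14 bp
  [188,200): 12 bp
  [200,208): 8 bp
  [208,221): 13 bp
  [221,224): 3 bp
  [224,232): 8 bp
  [232,243): 11 bp
  [243,250): 7 bp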